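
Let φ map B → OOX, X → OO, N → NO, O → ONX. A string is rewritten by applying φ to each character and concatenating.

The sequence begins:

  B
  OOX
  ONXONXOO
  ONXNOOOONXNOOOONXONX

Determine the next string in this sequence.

φ(ONXNOOOONXNOOOONXONX) expands symbol-by-symbol to ONX NO OO NO ONX ONX ONX ONX NO OO NO ONX ONX ONX ONX NO OO ONX NO OO; joining the 20 pieces gives the next term.

ONXNOOONOONXONXONXONXNOOONOONXONXONXONXNOOOONXNOOO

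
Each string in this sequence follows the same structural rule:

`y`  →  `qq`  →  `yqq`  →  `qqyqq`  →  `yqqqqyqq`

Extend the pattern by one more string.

qqyqqyqqqqyqq

From term 3 onward, concatenate the second-to-last term with the last: y·qq = yqq, qq·yqq = qqyqq, …
So term 6 is qqyqq·yqqqqyqq.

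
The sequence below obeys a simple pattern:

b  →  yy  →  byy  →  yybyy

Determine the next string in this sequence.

byyyybyy

Each term (from the third on) is the two preceding terms concatenated in order: term 3 = b·yy = byy.
Continuing: byy · yybyy gives term 5.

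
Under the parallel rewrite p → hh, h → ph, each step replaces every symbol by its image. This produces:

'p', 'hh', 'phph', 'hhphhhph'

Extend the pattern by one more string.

Expanding hhphhhph: h→ph, h→ph, p→hh, h→ph, h→ph, h→ph, p→hh, h→ph. Concatenated: ph ph hh ph ph ph hh ph.

phphhhphphphhhph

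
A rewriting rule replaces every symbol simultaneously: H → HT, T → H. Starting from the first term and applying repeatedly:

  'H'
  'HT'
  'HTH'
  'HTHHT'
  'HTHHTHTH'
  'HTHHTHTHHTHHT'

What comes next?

φ(HTHHTHTHHTHHT) expands symbol-by-symbol to HT H HT HT H HT H HT HT H HT HT H; joining the 13 pieces gives the next term.

HTHHTHTHHTHHTHTHHTHTH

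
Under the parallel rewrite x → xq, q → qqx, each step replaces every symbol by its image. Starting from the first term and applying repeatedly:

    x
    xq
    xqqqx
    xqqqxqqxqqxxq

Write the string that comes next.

φ(xqqqxqqxqqxxq) expands symbol-by-symbol to xq qqx qqx qqx xq qqx qqx xq qqx qqx xq xq qqx; joining the 13 pieces gives the next term.

xqqqxqqxqqxxqqqxqqxxqqqxqqxxqxqqqx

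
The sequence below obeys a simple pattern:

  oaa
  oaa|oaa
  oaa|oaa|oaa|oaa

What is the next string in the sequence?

Every step duplicates the string with '|' between the halves.
Doubling oaa|oaa|oaa|oaa with '|' between the halves:

oaa|oaa|oaa|oaa|oaa|oaa|oaa|oaa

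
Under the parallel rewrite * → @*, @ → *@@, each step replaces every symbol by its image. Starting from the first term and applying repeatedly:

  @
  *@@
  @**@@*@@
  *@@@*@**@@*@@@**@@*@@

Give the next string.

φ(*@@@*@**@@*@@@**@@*@@) expands symbol-by-symbol to @* *@@ *@@ *@@ @* *@@ @* @* *@@ *@@ @* *@@ *@@ *@@ @* @* *@@ *@@ @* *@@ *@@; joining the 21 pieces gives the next term.

@**@@*@@*@@@**@@@*@**@@*@@@**@@*@@*@@@*@**@@*@@@**@@*@@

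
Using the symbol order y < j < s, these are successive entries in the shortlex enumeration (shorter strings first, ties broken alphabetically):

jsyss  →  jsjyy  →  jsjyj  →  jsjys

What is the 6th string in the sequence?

Continuing the enumeration 2 steps past jsjys: jsjys → jsjjy → (answer).

jsjjj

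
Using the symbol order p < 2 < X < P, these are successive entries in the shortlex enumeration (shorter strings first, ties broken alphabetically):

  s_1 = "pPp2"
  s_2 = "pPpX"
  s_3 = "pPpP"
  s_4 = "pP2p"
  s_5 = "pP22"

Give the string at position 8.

pPXp

Stepping forward 3 times from pP22: pP22 → pP2X → pP2P, then the target.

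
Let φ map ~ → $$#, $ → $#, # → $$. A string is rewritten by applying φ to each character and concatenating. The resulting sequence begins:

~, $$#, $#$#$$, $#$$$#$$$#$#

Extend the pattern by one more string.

Expanding $#$$$#$$$#$#: $→$#, #→$$, $→$#, $→$#, $→$#, #→$$, $→$#, $→$#, $→$#, #→$$, $→$#, #→$$. Concatenated: $# $$ $# $# $# $$ $# $# $# $$ $# $$.

$#$$$#$#$#$$$#$#$#$$$#$$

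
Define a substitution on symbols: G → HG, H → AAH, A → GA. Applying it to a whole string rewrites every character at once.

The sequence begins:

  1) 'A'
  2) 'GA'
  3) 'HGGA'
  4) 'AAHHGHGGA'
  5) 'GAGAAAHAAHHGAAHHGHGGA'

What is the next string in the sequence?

Rewriting the 21 symbols of GAGAAAHAAHHGAAHHGHGGA one by one yields HG GA HG GA GA GA AAH GA GA AAH AAH HG GA GA AAH AAH HG AAH HG HG GA; concatenated:

HGGAHGGAGAGAAAHGAGAAAHAAHHGGAGAAAHAAHHGAAHHGHGGA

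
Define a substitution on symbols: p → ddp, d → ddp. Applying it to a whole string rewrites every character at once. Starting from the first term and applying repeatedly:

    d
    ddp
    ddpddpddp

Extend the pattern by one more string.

ddpddpddpddpddpddpddpddpddp

Apply φ to ddpddpddp symbol by symbol: d→ddp, d→ddp, p→ddp, d→ddp, d→ddp, p→ddp, d→ddp, d→ddp, p→ddp; joined: ddp ddp ddp ddp ddp ddp ddp ddp ddp.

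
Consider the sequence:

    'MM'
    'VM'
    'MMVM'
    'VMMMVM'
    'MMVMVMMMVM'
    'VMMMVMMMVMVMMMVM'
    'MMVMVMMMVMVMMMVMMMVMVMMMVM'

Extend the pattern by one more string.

VMMMVMMMVMVMMMVMMMVMVMMMVMVMMMVMMMVMVMMMVM

This is a Fibonacci-style word recurrence s(k) = s(k−2)·s(k−1): e.g. MM·VM = MMVM.
The next term joins VMMMVMMMVMVMMMVM and MMVMVMMMVMVMMMVMMMVMVMMMVM.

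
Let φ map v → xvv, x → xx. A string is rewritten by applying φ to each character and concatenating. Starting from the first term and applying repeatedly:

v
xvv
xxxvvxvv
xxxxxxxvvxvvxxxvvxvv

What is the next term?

xxxxxxxxxxxxxxxvvxvvxxxvvxvvxxxxxxxvvxvvxxxvvxvv

Replace each of the 20 characters of xxxxxxxvvxvvxxxvvxvv in place — xx xx xx xx xx xx xx xvv xvv xx xvv xvv xx xx xx xvv xvv xx xvv xvv — and concatenate.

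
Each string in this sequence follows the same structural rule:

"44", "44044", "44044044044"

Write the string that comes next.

44044044044044044044044

Every step duplicates the string with '0' between the halves.
So the next term is two copies of 44044044044 with '0' between the halves.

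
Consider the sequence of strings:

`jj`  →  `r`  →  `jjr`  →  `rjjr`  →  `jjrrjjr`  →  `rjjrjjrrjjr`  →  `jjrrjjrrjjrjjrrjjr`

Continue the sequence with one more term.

rjjrjjrrjjrjjrrjjrrjjrjjrrjjr

This is a Fibonacci-style word recurrence s(k) = s(k−2)·s(k−1): e.g. jj·r = jjr.
So term 8 is rjjrjjrrjjr·jjrrjjrrjjrjjrrjjr.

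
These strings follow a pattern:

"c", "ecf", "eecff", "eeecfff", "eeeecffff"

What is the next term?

s(k+1) = e·s(k)·f, so each term gains e as a prefix and f as a suffix.
One more step from eeeecffff gives the answer.

eeeeecfffff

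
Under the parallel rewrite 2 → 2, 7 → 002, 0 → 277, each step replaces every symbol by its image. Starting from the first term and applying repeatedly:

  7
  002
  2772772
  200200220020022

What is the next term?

2277277227727722277277227727722

φ(200200220020022) expands symbol-by-symbol to 2 277 277 2 277 277 2 2 277 277 2 277 277 2 2; joining the 15 pieces gives the next term.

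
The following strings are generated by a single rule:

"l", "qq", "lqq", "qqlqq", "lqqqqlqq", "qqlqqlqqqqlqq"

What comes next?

This is a Fibonacci-style word recurrence s(k) = s(k−2)·s(k−1): e.g. l·qq = lqq.
The next term joins lqqqqlqq and qqlqqlqqqqlqq.

lqqqqlqqqqlqqlqqqqlqq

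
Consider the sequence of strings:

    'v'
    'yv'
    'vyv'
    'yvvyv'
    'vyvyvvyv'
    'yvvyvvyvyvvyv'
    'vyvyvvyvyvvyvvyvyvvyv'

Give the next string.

This is a Fibonacci-style word recurrence s(k) = s(k−2)·s(k−1): e.g. v·yv = vyv.
So term 8 is yvvyvvyvyvvyv·vyvyvvyvyvvyvvyvyvvyv.

yvvyvvyvyvvyvvyvyvvyvyvvyvvyvyvvyv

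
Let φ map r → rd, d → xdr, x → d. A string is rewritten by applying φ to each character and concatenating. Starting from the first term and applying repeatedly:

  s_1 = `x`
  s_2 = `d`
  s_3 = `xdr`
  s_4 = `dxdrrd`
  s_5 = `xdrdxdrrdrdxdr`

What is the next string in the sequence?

Rewriting the 14 symbols of xdrdxdrrdrdxdr one by one yields d xdr rd xdr d xdr rd rd xdr rd xdr d xdr rd; concatenated:

dxdrrdxdrdxdrrdrdxdrrdxdrdxdrrd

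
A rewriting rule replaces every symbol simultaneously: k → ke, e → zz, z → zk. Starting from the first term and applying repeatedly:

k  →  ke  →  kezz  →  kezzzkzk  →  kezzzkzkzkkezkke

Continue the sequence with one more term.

kezzzkzkzkkezkkezkkekezzzkkekezz

Applying the rule to each of the 16 symbols of kezzzkzkzkkezkke gives the pieces ke zz zk zk zk ke zk ke zk ke ke zz zk ke ke zz, which concatenate to the answer.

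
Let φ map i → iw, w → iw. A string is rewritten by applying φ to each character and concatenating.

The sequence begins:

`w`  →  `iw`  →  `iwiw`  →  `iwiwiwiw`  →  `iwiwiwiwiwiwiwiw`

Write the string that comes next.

iwiwiwiwiwiwiwiwiwiwiwiwiwiwiwiw

Applying the rule to each of the 16 symbols of iwiwiwiwiwiwiwiw gives the pieces iw iw iw iw iw iw iw iw iw iw iw iw iw iw iw iw, which concatenate to the answer.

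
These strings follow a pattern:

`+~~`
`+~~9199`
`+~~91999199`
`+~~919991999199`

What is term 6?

+~~91999199919991999199

Every step adds 9199 to the end: s(k+1) = s(k)·9199.
From +~~919991999199, 2 further steps: +~~919991999199 → +~~9199919991999199 → (answer).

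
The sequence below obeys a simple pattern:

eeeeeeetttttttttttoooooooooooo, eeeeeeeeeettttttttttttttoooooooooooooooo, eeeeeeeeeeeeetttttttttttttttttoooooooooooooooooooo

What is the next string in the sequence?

Reading off run lengths: e runs 7, 10, 13; t runs 11, 14, 17; o runs 12, 16, 20 — each is linear in n, where the shown terms are n = 3, 4, 5.
Setting n = 6 gives 16, 20, 24 characters in each block.

eeeeeeeeeeeeeeeettttttttttttttttttttoooooooooooooooooooooooo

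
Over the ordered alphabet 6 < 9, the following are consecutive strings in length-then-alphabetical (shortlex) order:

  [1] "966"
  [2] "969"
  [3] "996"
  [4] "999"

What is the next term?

After 999 the length-3 strings are exhausted; the first length-4 string is 4 copies of 6.

6666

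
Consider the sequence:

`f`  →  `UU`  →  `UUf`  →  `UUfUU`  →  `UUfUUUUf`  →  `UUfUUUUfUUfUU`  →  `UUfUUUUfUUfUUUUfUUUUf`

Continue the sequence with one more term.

UUfUUUUfUUfUUUUfUUUUfUUfUUUUfUUfUU

Each term (from the third on) is the previous term followed by the one before it: term 3 = UU·f = UUf.
So term 8 is UUfUUUUfUUfUUUUfUUUUf·UUfUUUUfUUfUU.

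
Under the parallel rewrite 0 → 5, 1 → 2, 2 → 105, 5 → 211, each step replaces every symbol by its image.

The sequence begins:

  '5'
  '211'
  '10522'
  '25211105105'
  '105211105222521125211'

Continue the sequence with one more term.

Rewriting the 21 symbols of 105211105222521125211 one by one yields 2 5 211 105 2 2 2 5 211 105 105 105 211 105 2 2 105 211 105 2 2; concatenated:

2521110522252111051051052111052210521110522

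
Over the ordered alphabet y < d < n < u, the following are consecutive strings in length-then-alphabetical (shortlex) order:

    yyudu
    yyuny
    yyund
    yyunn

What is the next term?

yyunu

Find the rightmost character of yyunn below u, bump it to the next letter, and reset everything to its right to y.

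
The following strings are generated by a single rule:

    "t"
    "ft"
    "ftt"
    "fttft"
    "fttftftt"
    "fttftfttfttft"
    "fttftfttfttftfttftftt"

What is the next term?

From term 3 onward, concatenate the last term with the second-to-last: ft·t = ftt, ftt·ft = fttft, …
So term 8 is fttftfttfttftfttftftt·fttftfttfttft.

fttftfttfttftfttftfttfttftfttfttft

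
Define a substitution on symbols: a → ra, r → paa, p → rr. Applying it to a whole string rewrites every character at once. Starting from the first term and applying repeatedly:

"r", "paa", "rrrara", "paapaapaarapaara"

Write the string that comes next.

Replace each of the 16 characters of paapaapaarapaara in place — rr ra ra rr ra ra rr ra ra paa ra rr ra ra paa ra — and concatenate.

rrrararrrararrrarapaararrrarapaara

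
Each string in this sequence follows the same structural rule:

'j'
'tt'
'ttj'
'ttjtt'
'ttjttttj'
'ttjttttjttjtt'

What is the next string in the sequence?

ttjttttjttjttttjttttj

Each term (from the third on) is the previous term followed by the one before it: term 3 = tt·j = ttj.
So term 7 is ttjttttjttjtt·ttjttttj.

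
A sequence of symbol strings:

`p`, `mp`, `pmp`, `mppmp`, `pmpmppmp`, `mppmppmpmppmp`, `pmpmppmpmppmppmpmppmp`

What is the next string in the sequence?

This is a Fibonacci-style word recurrence s(k) = s(k−2)·s(k−1): e.g. p·mp = pmp.
The next term joins mppmppmpmppmp and pmpmppmpmppmppmpmppmp.

mppmppmpmppmppmpmppmpmppmppmpmppmp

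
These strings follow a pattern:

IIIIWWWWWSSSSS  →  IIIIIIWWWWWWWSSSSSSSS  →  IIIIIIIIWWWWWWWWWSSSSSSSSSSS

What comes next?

Term n consists of 2n I's, followed by 2n+1 W's, followed by 3n-1 S's, where the shown terms are n = 2, 3, 4.
Setting n = 5 gives 10, 11, 14 characters in each block.

IIIIIIIIIIWWWWWWWWWWWSSSSSSSSSSSSSS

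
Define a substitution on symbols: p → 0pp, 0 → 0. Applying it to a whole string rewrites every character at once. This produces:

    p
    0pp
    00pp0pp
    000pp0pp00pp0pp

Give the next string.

Replace each of the 15 characters of 000pp0pp00pp0pp in place — 0 0 0 0pp 0pp 0 0pp 0pp 0 0 0pp 0pp 0 0pp 0pp — and concatenate.

0000pp0pp00pp0pp000pp0pp00pp0pp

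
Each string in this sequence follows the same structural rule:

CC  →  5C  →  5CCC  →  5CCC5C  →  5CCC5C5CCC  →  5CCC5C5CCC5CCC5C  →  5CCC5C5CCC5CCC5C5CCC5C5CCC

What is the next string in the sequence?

5CCC5C5CCC5CCC5C5CCC5C5CCC5CCC5C5CCC5CCC5C

This is a Fibonacci-style word recurrence s(k) = s(k−1)·s(k−2): e.g. 5C·CC = 5CCC.
So term 8 is 5CCC5C5CCC5CCC5C5CCC5C5CCC·5CCC5C5CCC5CCC5C.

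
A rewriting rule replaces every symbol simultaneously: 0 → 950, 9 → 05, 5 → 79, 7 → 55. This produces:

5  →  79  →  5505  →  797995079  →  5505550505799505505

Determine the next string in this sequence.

Rewriting the 19 symbols of 5505550505799505505 one by one yields 79 79 950 79 79 79 950 79 950 79 55 05 05 79 950 79 79 950 79; concatenated:

7979950797979950799507955050579950797995079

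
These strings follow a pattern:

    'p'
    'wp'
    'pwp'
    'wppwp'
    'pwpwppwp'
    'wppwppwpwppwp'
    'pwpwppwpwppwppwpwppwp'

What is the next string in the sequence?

wppwppwpwppwppwpwppwpwppwppwpwppwp

From term 3 onward, concatenate the second-to-last term with the last: p·wp = pwp, wp·pwp = wppwp, …
The next term joins wppwppwpwppwp and pwpwppwpwppwppwpwppwp.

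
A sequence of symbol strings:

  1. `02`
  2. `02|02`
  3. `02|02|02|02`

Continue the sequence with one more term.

Every step duplicates the string with '|' between the halves.
One more doubling of 02|02|02|02 gives the answer.

02|02|02|02|02|02|02|02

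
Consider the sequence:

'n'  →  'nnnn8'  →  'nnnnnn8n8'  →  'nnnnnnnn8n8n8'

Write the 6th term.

nnnnnnnnnnnn8n8n8n8n8

s(k+1) = nn·s(k)·n8, so each term gains nn as a prefix and n8 as a suffix.
From nnnnnnnn8n8n8, 2 further steps: nnnnnnnn8n8n8 → nnnnnnnnnn8n8n8n8 → (answer).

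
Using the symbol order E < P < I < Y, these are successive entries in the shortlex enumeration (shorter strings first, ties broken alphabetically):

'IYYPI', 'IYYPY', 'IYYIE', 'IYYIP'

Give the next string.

IYYII

Treat IYYIP as a base-4 numeral over the given alphabet and add one, carrying through any trailing Y's.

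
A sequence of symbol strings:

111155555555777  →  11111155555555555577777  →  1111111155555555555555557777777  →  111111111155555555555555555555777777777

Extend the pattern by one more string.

11111111111155555555555555555555555577777777777

Reading off run lengths: 1 runs 4, 6, 8, 10; 5 runs 8, 12, 16, 20; 7 runs 3, 5, 7, 9 — each is linear in n, where the shown terms are n = 2, 3, 4, 5.
For the next term, n = 6, so the run lengths are 12, 24, 11.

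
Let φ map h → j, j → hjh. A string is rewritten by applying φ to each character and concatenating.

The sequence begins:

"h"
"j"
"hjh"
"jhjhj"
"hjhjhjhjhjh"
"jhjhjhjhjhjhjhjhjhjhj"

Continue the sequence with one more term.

φ(jhjhjhjhjhjhjhjhjhjhj) expands symbol-by-symbol to hjh j hjh j hjh j hjh j hjh j hjh j hjh j hjh j hjh j hjh j hjh; joining the 21 pieces gives the next term.

hjhjhjhjhjhjhjhjhjhjhjhjhjhjhjhjhjhjhjhjhjh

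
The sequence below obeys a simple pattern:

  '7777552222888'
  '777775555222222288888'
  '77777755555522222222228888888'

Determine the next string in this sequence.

Each string has the form 7^{n+2} 5^{2n-2} 2^{3n-2} 8^{2n-1}, where the shown terms are n = 2, 3, 4.
For the next term, n = 5, so the run lengths are 7, 8, 13, 9.

7777777555555552222222222222888888888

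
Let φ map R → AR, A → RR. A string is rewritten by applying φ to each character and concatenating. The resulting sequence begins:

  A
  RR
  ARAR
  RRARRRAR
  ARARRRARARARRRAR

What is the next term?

Rewriting the 16 symbols of ARARRRARARARRRAR one by one yields RR AR RR AR AR AR RR AR RR AR RR AR AR AR RR AR; concatenated:

RRARRRARARARRRARRRARRRARARARRRAR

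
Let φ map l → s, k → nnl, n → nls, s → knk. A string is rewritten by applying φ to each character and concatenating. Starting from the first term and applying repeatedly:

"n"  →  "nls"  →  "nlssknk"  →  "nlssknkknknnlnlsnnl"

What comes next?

nlssknkknknnlnlsnnlnnlnlsnnlnlsnlssnlssknknlsnlss

φ(nlssknkknknnlnlsnnl) expands symbol-by-symbol to nls s knk knk nnl nls nnl nnl nls nnl nls nls s nls s knk nls nls s; joining the 19 pieces gives the next term.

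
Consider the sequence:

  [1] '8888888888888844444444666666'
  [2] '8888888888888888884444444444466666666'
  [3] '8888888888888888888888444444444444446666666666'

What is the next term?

The n-th term is 4n+2 8's then 3n-1 4's then 2n 6's, where the shown terms are n = 3, 4, 5.
For the next term, n = 6, so the run lengths are 26, 17, 12.

8888888888888888888888888844444444444444444666666666666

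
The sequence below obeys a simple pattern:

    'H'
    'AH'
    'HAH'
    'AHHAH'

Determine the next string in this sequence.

From term 3 onward, concatenate the second-to-last term with the last: H·AH = HAH, AH·HAH = AHHAH, …
Continuing: HAH · AHHAH gives term 5.

HAHAHHAH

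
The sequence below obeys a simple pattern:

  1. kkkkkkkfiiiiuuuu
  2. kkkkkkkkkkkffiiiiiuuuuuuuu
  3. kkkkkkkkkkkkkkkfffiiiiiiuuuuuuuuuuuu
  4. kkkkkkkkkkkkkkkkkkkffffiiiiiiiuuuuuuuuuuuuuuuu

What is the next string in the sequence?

Each string has the form k^{4n+3} f^{n} i^{n+3} u^{4n} (n = 1, 2, …).
For the next term, n = 5, so the run lengths are 23, 5, 8, 20.

kkkkkkkkkkkkkkkkkkkkkkkfffffiiiiiiiiuuuuuuuuuuuuuuuuuuuu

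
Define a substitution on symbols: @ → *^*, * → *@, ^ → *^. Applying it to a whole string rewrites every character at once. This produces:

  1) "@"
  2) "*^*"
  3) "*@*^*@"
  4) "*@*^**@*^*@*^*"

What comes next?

*@*^**@*^*@*@*^**@*^*@*^**@*^*@

Replace each of the 14 characters of *@*^**@*^*@*^* in place — *@ *^* *@ *^ *@ *@ *^* *@ *^ *@ *^* *@ *^ *@ — and concatenate.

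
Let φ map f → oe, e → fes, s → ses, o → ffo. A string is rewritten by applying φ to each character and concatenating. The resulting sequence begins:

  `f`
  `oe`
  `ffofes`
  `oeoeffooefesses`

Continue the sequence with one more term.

φ(oeoeffooefesses) expands symbol-by-symbol to ffo fes ffo fes oe oe ffo ffo fes oe fes ses ses fes ses; joining the 15 pieces gives the next term.

ffofesffofesoeoeffoffofesoefessessesfesses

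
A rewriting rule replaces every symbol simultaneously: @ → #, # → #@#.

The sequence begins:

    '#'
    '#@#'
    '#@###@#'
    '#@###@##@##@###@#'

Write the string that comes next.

φ(#@###@##@##@###@#) expands symbol-by-symbol to #@# # #@# #@# #@# # #@# #@# # #@# #@# # #@# #@# #@# # #@#; joining the 17 pieces gives the next term.

#@###@##@##@###@##@###@##@###@##@##@###@#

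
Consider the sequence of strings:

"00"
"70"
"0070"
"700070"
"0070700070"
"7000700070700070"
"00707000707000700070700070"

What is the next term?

Each term (from the third on) is the two preceding terms concatenated in order: term 3 = 00·70 = 0070.
The next term joins 7000700070700070 and 00707000707000700070700070.

700070007070007000707000707000700070700070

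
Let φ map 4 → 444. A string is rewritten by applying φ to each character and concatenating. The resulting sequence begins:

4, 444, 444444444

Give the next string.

444444444444444444444444444

Expanding 444444444: 4→444, 4→444, 4→444, 4→444, 4→444, 4→444, 4→444, 4→444, 4→444. Concatenated: 444 444 444 444 444 444 444 444 444.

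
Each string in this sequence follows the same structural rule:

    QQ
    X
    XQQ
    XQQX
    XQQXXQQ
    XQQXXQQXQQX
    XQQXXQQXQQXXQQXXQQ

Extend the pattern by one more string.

From term 3 onward, concatenate the last term with the second-to-last: X·QQ = XQQ, XQQ·X = XQQX, …
The next term joins XQQXXQQXQQXXQQXXQQ and XQQXXQQXQQX.

XQQXXQQXQQXXQQXXQQXQQXXQQXQQX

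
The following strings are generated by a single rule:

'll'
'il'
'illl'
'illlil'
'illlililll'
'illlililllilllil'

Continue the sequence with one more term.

This is a Fibonacci-style word recurrence s(k) = s(k−1)·s(k−2): e.g. il·ll = illl.
The next term joins illlililllilllil and illlililll.

illlililllilllililllililll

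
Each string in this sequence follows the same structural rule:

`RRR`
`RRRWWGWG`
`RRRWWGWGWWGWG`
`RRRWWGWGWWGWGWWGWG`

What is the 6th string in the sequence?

The strings grow by a fixed suffix WWGWG each time.
From RRRWWGWGWWGWGWWGWG, 2 further steps: RRRWWGWGWWGWGWWGWG → RRRWWGWGWWGWGWWGWGWWGWG → (answer).

RRRWWGWGWWGWGWWGWGWWGWGWWGWG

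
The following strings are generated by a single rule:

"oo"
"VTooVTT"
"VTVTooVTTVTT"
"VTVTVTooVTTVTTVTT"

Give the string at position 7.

VTVTVTVTVTVTooVTTVTTVTTVTTVTTVTT

Every step adds VT to the front and VTT to the end of the previous string.
From VTVTVTooVTTVTTVTT, 3 further steps: VTVTVTooVTTVTTVTT → VTVTVTVTooVTTVTTVTTVTT → VTVTVTVTVTooVTTVTTVTTVTTVTT → (answer).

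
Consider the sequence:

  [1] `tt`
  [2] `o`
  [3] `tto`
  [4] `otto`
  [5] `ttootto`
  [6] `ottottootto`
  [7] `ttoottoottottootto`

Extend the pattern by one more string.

ottottoottottoottoottottootto

This is a Fibonacci-style word recurrence s(k) = s(k−2)·s(k−1): e.g. tt·o = tto.
So term 8 is ottottootto·ttoottoottottootto.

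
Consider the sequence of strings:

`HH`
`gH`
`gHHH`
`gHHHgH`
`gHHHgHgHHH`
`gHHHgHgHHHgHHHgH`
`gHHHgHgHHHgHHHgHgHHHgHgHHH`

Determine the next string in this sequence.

gHHHgHgHHHgHHHgHgHHHgHgHHHgHHHgHgHHHgHHHgH

This is a Fibonacci-style word recurrence s(k) = s(k−1)·s(k−2): e.g. gH·HH = gHHH.
Continuing: gHHHgHgHHHgHHHgHgHHHgHgHHH · gHHHgHgHHHgHHHgH gives term 8.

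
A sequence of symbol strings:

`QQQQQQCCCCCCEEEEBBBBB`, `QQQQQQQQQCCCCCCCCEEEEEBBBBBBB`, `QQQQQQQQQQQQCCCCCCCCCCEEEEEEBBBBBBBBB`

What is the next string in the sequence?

QQQQQQQQQQQQQQQCCCCCCCCCCCCEEEEEEEBBBBBBBBBBB

Reading off run lengths: Q runs 6, 9, 12; C runs 6, 8, 10; E runs 4, 5, 6; B runs 5, 7, 9 — each is linear in n, where the shown terms are n = 2, 3, 4.
Setting n = 5 gives 15, 12, 7, 11 characters in each block.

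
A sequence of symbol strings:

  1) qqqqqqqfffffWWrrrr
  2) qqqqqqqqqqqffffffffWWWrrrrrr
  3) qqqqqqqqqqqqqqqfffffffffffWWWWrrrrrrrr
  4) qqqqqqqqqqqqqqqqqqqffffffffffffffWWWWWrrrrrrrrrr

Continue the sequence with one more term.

The n-th term is 4n+3 q's then 3n+2 f's then n+1 W's then 2n+2 r's (n = 1, 2, …).
Setting n = 5 gives 23, 17, 6, 12 characters in each block.

qqqqqqqqqqqqqqqqqqqqqqqfffffffffffffffffWWWWWWrrrrrrrrrrrr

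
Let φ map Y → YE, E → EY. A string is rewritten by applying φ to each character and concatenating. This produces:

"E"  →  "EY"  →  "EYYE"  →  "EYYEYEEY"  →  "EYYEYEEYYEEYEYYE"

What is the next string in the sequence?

Rewriting the 16 symbols of EYYEYEEYYEEYEYYE one by one yields EY YE YE EY YE EY EY YE YE EY EY YE EY YE YE EY; concatenated:

EYYEYEEYYEEYEYYEYEEYEYYEEYYEYEEY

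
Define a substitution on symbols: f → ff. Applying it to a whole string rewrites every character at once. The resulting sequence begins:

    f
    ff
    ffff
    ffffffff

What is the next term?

Apply φ to ffffffff symbol by symbol: f→ff, f→ff, f→ff, f→ff, f→ff, f→ff, f→ff, f→ff; joined: ff ff ff ff ff ff ff ff.

ffffffffffffffff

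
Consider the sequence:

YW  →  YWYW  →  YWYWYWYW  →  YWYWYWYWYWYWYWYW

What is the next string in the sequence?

YWYWYWYWYWYWYWYWYWYWYWYWYWYWYWYW

Each string is two copies of the previous one concatenated.
One more doubling of YWYWYWYWYWYWYWYW gives the answer.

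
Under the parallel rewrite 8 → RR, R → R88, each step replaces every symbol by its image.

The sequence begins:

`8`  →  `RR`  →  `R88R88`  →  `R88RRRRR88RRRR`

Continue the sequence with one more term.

R88RRRRR88R88R88R88R88RRRRR88R88R88R88

φ(R88RRRRR88RRRR) expands symbol-by-symbol to R88 RR RR R88 R88 R88 R88 R88 RR RR R88 R88 R88 R88; joining the 14 pieces gives the next term.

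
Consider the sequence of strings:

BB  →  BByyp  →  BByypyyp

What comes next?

The strings grow by a fixed suffix yyp each time.
Applying this once more to BByypyyp:

BByypyypyyp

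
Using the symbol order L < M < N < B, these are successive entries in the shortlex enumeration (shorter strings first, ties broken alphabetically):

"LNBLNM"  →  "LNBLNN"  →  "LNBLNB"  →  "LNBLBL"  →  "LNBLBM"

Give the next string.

LNBLBN

Treat LNBLBM as a base-4 numeral over the given alphabet and add one, carrying through any trailing B's.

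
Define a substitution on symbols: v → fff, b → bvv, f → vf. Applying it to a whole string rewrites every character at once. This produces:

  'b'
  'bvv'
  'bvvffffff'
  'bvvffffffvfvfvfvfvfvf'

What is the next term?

bvvffffffvfvfvfvfvfvffffvffffvffffvffffvffffvffffvf

Applying the rule to each of the 21 symbols of bvvffffffvfvfvfvfvfvf gives the pieces bvv fff fff vf vf vf vf vf vf fff vf fff vf fff vf fff vf fff vf fff vf, which concatenate to the answer.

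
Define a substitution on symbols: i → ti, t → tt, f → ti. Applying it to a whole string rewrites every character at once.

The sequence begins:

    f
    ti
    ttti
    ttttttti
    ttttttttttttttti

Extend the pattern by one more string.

ttttttttttttttttttttttttttttttti

Applying the rule to each of the 16 symbols of ttttttttttttttti gives the pieces tt tt tt tt tt tt tt tt tt tt tt tt tt tt tt ti, which concatenate to the answer.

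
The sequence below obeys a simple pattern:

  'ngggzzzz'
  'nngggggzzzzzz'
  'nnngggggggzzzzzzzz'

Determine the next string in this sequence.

nnnngggggggggzzzzzzzzzz

Reading off run lengths: n runs 1, 2, 3; g runs 3, 5, 7; z runs 4, 6, 8 — each is linear in n (n = 1, 2, …).
At n = 4 the blocks have lengths 4, 9, 10.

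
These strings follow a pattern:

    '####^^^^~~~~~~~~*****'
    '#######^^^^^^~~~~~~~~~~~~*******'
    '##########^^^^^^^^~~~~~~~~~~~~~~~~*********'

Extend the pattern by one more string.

Reading off run lengths: # runs 4, 7, 10; ^ runs 4, 6, 8; ~ runs 8, 12, 16; * runs 5, 7, 9 — each is linear in n, where the shown terms are n = 2, 3, 4.
Setting n = 5 gives 13, 10, 20, 11 characters in each block.

#############^^^^^^^^^^~~~~~~~~~~~~~~~~~~~~***********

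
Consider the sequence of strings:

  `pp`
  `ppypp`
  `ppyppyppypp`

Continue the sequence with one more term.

Each string is two copies of the previous one joined by 'y'.
Doubling ppyppyppypp with 'y' between the halves:

ppyppyppyppyppyppyppypp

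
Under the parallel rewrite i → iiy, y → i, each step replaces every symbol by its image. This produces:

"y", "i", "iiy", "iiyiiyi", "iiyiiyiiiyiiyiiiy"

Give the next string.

Rewriting the 17 symbols of iiyiiyiiiyiiyiiiy one by one yields iiy iiy i iiy iiy i iiy iiy iiy i iiy iiy i iiy iiy iiy i; concatenated:

iiyiiyiiiyiiyiiiyiiyiiyiiiyiiyiiiyiiyiiyi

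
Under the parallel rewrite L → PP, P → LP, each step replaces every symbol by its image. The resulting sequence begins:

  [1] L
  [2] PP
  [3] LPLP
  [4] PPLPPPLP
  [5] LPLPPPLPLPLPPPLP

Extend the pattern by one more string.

PPLPPPLPLPLPPPLPPPLPPPLPLPLPPPLP

Replace each of the 16 characters of LPLPPPLPLPLPPPLP in place — PP LP PP LP LP LP PP LP PP LP PP LP LP LP PP LP — and concatenate.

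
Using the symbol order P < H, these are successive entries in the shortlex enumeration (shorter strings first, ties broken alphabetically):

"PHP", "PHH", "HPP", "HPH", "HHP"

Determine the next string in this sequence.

Treat HHP as a base-2 numeral over the given alphabet and add one, carrying through any trailing H's.

HHH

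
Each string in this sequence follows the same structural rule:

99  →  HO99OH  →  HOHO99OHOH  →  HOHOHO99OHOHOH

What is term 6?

HOHOHOHOHO99OHOHOHOHOH

s(k+1) = HO·s(k)·OH, so each term gains HO as a prefix and OH as a suffix.
From HOHOHO99OHOHOH, 2 further steps: HOHOHO99OHOHOH → HOHOHOHO99OHOHOHOH → (answer).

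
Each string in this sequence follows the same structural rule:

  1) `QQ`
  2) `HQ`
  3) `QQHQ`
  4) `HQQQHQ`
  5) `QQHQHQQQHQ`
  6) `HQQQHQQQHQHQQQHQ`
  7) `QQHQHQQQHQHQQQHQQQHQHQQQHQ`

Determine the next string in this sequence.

Each term (from the third on) is the two preceding terms concatenated in order: term 3 = QQ·HQ = QQHQ.
So term 8 is HQQQHQQQHQHQQQHQ·QQHQHQQQHQHQQQHQQQHQHQQQHQ.

HQQQHQQQHQHQQQHQQQHQHQQQHQHQQQHQQQHQHQQQHQ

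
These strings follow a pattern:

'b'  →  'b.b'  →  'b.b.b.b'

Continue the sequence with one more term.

Each string is two copies of the previous one joined by '.'.
One more doubling of b.b.b.b gives the answer.

b.b.b.b.b.b.b.b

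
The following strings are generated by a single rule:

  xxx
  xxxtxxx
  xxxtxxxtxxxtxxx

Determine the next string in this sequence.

Each string is two copies of the previous one joined by 't'.
So the next term is two copies of xxxtxxxtxxxtxxx with 't' between the halves.

xxxtxxxtxxxtxxxtxxxtxxxtxxxtxxx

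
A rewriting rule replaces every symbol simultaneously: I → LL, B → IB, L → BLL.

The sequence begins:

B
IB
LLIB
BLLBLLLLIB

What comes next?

IBBLLBLLIBBLLBLLBLLBLLLLIB

Apply φ to BLLBLLLLIB symbol by symbol: B→IB, L→BLL, L→BLL, B→IB, L→BLL, L→BLL, L→BLL, L→BLL, I→LL, B→IB; joined: IB BLL BLL IB BLL BLL BLL BLL LL IB.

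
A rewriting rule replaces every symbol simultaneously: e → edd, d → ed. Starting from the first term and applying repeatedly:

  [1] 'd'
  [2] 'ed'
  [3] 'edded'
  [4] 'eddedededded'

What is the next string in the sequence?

Rewriting each symbol of eddedededded: e→edd, d→ed, d→ed, e→edd, d→ed, e→edd, d→ed, e→edd, d→ed, d→ed, e→edd, d→ed, which concatenates to edd ed ed edd ed edd ed edd ed ed edd ed.

eddedededdededdededdedededded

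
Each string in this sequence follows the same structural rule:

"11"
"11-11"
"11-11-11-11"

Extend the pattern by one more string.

s(k+1) = s(k)·-·s(k) — each term doubles the last with '-' between the halves.
Doubling 11-11-11-11 with '-' between the halves:

11-11-11-11-11-11-11-11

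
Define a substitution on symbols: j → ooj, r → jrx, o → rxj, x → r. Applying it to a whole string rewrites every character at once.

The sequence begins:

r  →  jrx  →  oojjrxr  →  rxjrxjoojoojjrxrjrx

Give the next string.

jrxroojjrxroojrxjrxjoojrxjrxjoojoojjrxrjrxoojjrxr

φ(rxjrxjoojoojjrxrjrx) expands symbol-by-symbol to jrx r ooj jrx r ooj rxj rxj ooj rxj rxj ooj ooj jrx r jrx ooj jrx r; joining the 19 pieces gives the next term.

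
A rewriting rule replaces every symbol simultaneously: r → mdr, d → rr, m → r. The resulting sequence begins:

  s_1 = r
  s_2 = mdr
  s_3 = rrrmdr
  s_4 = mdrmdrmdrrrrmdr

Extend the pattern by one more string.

Replace each of the 15 characters of mdrmdrmdrrrrmdr in place — r rr mdr r rr mdr r rr mdr mdr mdr mdr r rr mdr — and concatenate.

rrrmdrrrrmdrrrrmdrmdrmdrmdrrrrmdr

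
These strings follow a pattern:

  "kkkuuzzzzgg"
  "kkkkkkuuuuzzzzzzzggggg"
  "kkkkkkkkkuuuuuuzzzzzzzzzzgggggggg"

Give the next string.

Reading off run lengths: k runs 3, 6, 9; u runs 2, 4, 6; z runs 4, 7, 10; g runs 2, 5, 8 — each is linear in n (n = 1, 2, …).
For the next term, n = 4, so the run lengths are 12, 8, 13, 11.

kkkkkkkkkkkkuuuuuuuuzzzzzzzzzzzzzggggggggggg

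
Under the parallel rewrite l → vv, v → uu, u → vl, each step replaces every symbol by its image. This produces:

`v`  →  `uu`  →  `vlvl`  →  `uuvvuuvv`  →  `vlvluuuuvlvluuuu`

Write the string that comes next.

Rewriting the 16 symbols of vlvluuuuvlvluuuu one by one yields uu vv uu vv vl vl vl vl uu vv uu vv vl vl vl vl; concatenated:

uuvvuuvvvlvlvlvluuvvuuvvvlvlvlvl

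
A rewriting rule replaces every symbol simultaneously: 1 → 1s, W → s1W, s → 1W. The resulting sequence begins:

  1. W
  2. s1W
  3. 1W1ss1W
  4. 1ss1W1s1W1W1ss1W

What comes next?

Replace each of the 16 characters of 1ss1W1s1W1W1ss1W in place — 1s 1W 1W 1s s1W 1s 1W 1s s1W 1s s1W 1s 1W 1W 1s s1W — and concatenate.

1s1W1W1ss1W1s1W1ss1W1ss1W1s1W1W1ss1W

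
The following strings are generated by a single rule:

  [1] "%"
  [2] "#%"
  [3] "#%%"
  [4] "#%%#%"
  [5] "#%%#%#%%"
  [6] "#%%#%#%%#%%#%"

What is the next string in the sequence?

From term 3 onward, concatenate the last term with the second-to-last: #%·% = #%%, #%%·#% = #%%#%, …
Continuing: #%%#%#%%#%%#% · #%%#%#%% gives term 7.

#%%#%#%%#%%#%#%%#%#%%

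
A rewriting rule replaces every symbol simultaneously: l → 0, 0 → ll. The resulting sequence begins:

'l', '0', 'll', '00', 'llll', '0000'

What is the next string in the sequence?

Expanding 0000: 0→ll, 0→ll, 0→ll, 0→ll. Concatenated: ll ll ll ll.

llllllll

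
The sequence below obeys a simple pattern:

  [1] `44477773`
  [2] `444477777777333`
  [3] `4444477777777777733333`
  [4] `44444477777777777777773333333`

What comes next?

Each string has the form 4^{n+2} 7^{4n} 3^{2n-1} (n = 1, 2, …).
For the next term, n = 5, so the run lengths are 7, 20, 9.

444444477777777777777777777333333333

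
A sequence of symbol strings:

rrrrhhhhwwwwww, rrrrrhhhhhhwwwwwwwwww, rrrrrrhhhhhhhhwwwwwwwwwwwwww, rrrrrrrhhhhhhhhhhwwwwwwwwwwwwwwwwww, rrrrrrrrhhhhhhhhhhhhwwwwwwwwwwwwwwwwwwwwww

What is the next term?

The n-th term is n+2 r's then 2n h's then 4n-2 w's, where the shown terms are n = 2, 3, 4, 5, 6.
Setting n = 7 gives 9, 14, 26 characters in each block.

rrrrrrrrrhhhhhhhhhhhhhhwwwwwwwwwwwwwwwwwwwwwwwwww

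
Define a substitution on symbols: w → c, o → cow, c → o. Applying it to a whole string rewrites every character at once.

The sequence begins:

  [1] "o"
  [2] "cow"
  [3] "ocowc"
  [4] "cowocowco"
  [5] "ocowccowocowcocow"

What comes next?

φ(ocowccowocowcocow) expands symbol-by-symbol to cow o cow c o o cow c cow o cow c o cow o cow c; joining the 17 pieces gives the next term.

cowocowcoocowccowocowcocowocowc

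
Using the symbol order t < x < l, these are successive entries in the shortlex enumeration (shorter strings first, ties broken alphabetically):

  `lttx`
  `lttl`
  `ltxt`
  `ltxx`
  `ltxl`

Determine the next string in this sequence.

Find the rightmost character of ltxl below l, bump it to the next letter, and reset everything to its right to t.

ltlt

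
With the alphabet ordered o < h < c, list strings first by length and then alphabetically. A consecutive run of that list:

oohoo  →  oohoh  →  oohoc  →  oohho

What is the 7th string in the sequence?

Stepping forward 3 times from oohho: oohho → oohhh → oohhc, then the target.

oohco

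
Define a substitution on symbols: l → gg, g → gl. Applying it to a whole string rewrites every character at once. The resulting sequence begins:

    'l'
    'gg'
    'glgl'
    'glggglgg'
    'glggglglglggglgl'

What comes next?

glggglglglggglggglggglglglggglgg

Replace each of the 16 characters of glggglglglggglgl in place — gl gg gl gl gl gg gl gg gl gg gl gl gl gg gl gg — and concatenate.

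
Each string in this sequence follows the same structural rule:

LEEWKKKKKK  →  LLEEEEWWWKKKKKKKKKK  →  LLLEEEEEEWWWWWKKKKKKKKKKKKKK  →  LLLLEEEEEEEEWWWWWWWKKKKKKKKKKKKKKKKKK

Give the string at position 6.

The n-th term is n L's then 2n E's then 2n-1 W's then 4n+2 K's (n = 1, 2, …).
At n = 6 the blocks have lengths 6, 12, 11, 26.

LLLLLLEEEEEEEEEEEEWWWWWWWWWWWKKKKKKKKKKKKKKKKKKKKKKKKKK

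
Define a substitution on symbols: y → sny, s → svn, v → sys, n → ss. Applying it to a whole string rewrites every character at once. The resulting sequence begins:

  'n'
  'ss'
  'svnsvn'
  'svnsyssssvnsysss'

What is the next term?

Rewriting the 16 symbols of svnsyssssvnsysss one by one yields svn sys ss svn sny svn svn svn svn sys ss svn sny svn svn svn; concatenated:

svnsyssssvnsnysvnsvnsvnsvnsyssssvnsnysvnsvnsvn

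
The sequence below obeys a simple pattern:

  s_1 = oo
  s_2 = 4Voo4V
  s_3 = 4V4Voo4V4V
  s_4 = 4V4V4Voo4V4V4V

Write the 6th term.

Each term wraps the previous one in 4V on the left and 4V on the right.
From 4V4V4Voo4V4V4V, 2 further steps: 4V4V4Voo4V4V4V → 4V4V4V4Voo4V4V4V4V → (answer).

4V4V4V4V4Voo4V4V4V4V4V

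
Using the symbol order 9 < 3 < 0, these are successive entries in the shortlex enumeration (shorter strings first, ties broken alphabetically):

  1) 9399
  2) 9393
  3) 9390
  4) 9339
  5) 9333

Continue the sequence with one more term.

The successor of 9333 increments the rightmost position that isn't already 0 and resets every position after it to 9.

9330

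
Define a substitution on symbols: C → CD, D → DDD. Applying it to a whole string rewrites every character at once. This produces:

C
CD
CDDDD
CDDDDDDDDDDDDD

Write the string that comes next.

φ(CDDDDDDDDDDDDD) expands symbol-by-symbol to CD DDD DDD DDD DDD DDD DDD DDD DDD DDD DDD DDD DDD DDD; joining the 14 pieces gives the next term.

CDDDDDDDDDDDDDDDDDDDDDDDDDDDDDDDDDDDDDDDD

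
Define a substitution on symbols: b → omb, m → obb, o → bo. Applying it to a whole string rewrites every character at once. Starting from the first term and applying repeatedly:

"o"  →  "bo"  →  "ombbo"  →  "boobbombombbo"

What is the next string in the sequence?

ombboboombombboobbombboobbombombbo

Replace each of the 13 characters of boobbombombbo in place — omb bo bo omb omb bo obb omb bo obb omb omb bo — and concatenate.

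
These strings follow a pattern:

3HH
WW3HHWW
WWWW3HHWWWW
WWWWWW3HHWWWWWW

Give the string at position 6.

s(k+1) = WW·s(k)·WW, so each term gains WW as a prefix and WW as a suffix.
From WWWWWW3HHWWWWWW, 2 further steps: WWWWWW3HHWWWWWW → WWWWWWWW3HHWWWWWWWW → (answer).

WWWWWWWWWW3HHWWWWWWWWWW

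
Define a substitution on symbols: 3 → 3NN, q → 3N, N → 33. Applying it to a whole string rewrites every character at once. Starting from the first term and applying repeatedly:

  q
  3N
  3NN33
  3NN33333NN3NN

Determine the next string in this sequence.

3NN33333NN3NN3NN3NN3NN33333NN3333

Applying the rule to each of the 13 symbols of 3NN33333NN3NN gives the pieces 3NN 33 33 3NN 3NN 3NN 3NN 3NN 33 33 3NN 33 33, which concatenate to the answer.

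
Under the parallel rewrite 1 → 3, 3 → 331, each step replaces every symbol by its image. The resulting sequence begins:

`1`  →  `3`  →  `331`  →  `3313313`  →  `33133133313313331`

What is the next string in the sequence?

Replace each of the 17 characters of 33133133313313331 in place — 331 331 3 331 331 3 331 331 331 3 331 331 3 331 331 331 3 — and concatenate.

33133133313313331331331333133133313313313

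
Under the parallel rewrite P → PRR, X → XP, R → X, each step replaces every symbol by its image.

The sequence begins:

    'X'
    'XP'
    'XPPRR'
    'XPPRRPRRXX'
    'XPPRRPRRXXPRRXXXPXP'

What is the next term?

XPPRRPRRXXPRRXXXPXPPRRXXXPXPXPPRRXPPRR

Applying the rule to each of the 19 symbols of XPPRRPRRXXPRRXXXPXP gives the pieces XP PRR PRR X X PRR X X XP XP PRR X X XP XP XP PRR XP PRR, which concatenate to the answer.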